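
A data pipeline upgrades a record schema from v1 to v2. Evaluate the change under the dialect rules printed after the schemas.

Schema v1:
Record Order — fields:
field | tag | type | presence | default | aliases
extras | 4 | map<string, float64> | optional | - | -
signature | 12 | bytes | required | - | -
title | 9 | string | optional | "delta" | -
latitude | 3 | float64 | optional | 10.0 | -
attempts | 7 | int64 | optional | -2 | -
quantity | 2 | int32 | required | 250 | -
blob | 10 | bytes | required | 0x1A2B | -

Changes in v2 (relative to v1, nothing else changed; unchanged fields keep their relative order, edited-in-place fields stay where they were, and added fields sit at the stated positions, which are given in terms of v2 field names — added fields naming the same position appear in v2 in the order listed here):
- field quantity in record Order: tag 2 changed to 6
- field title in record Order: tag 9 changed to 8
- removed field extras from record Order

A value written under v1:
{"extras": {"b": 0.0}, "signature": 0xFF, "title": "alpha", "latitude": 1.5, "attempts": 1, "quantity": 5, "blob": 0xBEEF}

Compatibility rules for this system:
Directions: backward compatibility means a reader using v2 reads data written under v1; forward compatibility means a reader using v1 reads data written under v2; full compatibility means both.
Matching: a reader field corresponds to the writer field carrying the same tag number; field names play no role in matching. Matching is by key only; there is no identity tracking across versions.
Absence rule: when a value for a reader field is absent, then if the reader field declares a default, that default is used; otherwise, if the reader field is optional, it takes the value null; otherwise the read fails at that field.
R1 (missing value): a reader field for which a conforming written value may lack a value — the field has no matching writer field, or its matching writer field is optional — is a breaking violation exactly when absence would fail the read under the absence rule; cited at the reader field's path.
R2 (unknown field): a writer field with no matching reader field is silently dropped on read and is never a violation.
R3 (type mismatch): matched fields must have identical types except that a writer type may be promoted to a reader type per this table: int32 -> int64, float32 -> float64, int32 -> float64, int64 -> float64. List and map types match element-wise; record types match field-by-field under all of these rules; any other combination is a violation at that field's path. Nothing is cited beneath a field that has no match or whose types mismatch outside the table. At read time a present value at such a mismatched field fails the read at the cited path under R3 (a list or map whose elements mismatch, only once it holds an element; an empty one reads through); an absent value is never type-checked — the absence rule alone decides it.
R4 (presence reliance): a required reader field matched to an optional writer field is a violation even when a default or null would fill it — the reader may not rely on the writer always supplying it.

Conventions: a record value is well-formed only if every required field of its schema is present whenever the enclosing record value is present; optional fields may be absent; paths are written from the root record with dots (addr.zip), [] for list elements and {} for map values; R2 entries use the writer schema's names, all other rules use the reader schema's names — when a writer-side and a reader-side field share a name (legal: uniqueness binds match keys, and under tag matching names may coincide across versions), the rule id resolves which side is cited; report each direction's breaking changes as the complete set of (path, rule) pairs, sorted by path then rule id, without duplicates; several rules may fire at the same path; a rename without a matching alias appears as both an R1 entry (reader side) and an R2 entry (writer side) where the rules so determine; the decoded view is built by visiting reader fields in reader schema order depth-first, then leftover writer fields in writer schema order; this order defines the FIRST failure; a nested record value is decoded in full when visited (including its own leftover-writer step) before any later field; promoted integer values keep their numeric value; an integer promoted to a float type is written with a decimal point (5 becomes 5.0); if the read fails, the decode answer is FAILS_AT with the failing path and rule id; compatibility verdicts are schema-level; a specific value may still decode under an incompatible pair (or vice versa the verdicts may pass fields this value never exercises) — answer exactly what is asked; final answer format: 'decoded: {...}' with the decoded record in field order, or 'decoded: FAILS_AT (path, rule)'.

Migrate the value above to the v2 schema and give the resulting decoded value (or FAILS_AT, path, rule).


in Order below, arrows point writer -> reader
decode (reader v2):
  signature := 0xFF
  title := "delta" (no value, default fills)
  latitude := 1.5
  attempts := 1
  quantity := 250 (no value, default fills)
  blob := 0xBEEF
  writer extras: unmatched, discarded
  writer title: unmatched, discarded
  writer quantity: unmatched, discarded
  => decoded: {"signature": 0xFF, "title": "delta", "latitude": 1.5, "attempts": 1, "quantity": 250, "blob": 0xBEEF}

decoded: {"signature": 0xFF, "title": "delta", "latitude": 1.5, "attempts": 1, "quantity": 250, "blob": 0xBEEF}


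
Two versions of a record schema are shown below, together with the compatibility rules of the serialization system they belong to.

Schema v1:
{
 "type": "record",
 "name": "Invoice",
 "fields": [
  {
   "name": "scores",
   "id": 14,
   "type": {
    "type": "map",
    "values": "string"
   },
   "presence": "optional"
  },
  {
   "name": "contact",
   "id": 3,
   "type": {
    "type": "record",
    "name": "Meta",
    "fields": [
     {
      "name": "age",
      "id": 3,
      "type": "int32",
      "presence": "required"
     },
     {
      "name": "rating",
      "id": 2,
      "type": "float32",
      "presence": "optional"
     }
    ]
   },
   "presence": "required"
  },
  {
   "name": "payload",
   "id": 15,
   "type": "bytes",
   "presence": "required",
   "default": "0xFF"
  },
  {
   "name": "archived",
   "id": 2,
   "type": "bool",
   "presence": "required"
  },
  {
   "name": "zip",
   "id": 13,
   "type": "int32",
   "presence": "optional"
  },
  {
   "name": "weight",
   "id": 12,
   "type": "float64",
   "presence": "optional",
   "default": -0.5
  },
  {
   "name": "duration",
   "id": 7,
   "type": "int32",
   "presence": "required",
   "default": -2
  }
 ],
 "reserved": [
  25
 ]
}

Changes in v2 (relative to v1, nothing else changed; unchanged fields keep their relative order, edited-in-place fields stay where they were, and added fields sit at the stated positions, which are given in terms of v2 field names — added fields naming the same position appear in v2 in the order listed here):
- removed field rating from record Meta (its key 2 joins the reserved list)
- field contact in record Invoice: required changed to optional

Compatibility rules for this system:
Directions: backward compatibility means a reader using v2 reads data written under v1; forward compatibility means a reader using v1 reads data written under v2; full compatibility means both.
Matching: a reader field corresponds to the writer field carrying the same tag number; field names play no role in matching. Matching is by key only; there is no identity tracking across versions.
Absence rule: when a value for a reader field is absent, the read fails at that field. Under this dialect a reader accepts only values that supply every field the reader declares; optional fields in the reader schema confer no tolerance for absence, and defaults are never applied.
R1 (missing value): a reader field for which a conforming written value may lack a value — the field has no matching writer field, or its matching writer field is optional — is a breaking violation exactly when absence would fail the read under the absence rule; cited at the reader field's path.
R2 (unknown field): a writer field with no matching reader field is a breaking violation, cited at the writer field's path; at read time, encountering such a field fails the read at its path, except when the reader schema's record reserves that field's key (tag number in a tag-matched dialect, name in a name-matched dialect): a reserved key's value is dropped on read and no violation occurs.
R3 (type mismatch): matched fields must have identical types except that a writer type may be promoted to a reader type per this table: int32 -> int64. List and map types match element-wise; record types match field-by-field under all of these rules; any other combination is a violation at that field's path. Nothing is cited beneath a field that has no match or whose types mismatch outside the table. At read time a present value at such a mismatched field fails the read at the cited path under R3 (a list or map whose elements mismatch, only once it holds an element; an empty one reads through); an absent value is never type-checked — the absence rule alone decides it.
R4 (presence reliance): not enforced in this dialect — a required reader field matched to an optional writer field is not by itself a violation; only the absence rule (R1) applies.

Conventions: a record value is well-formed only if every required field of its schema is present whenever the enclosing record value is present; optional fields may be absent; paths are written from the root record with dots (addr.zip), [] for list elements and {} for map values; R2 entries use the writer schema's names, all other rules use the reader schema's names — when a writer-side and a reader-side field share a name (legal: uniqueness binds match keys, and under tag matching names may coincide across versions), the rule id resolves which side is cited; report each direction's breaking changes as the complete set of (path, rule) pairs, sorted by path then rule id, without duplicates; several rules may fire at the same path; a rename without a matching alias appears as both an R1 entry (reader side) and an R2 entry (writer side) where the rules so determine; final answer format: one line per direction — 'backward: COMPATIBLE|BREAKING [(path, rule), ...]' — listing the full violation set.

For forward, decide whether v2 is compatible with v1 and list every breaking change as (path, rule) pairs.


in Invoice below, arrows point writer -> reader
forward on Invoice — v1 reading data written by v2:
  map<string, string> -> map<string, string>, writer optional: scores aligns to scores
  Meta -> Meta, writer optional: contact aligns to contact
  bytes -> bytes, writer required: payload aligns to payload
  bool -> bool, writer required: archived aligns to archived
  int32 -> int32, writer optional: zip aligns to zip
  float64 -> float64, writer optional: weight aligns to weight
  int32 -> int32, writer required: duration aligns to duration
  int32 -> int32, writer required: contact.age aligns to contact.age
  contact.rating: no writer match
  violation R1 at contact
  violation R1 at contact.rating
  violation R1 at scores
  violation R1 at weight
  violation R1 at zip
  => forward: BREAKING (5)
the rest of the Invoice diff is inert for this question:
  removed field rating from record Meta (its key 2 joins the reserved list) -> affects backward compatibility only, which is not asked

forward: BREAKING [(contact, R1), (contact.rating, R1), (scores, R1), (weight, R1), (zip, R1)]


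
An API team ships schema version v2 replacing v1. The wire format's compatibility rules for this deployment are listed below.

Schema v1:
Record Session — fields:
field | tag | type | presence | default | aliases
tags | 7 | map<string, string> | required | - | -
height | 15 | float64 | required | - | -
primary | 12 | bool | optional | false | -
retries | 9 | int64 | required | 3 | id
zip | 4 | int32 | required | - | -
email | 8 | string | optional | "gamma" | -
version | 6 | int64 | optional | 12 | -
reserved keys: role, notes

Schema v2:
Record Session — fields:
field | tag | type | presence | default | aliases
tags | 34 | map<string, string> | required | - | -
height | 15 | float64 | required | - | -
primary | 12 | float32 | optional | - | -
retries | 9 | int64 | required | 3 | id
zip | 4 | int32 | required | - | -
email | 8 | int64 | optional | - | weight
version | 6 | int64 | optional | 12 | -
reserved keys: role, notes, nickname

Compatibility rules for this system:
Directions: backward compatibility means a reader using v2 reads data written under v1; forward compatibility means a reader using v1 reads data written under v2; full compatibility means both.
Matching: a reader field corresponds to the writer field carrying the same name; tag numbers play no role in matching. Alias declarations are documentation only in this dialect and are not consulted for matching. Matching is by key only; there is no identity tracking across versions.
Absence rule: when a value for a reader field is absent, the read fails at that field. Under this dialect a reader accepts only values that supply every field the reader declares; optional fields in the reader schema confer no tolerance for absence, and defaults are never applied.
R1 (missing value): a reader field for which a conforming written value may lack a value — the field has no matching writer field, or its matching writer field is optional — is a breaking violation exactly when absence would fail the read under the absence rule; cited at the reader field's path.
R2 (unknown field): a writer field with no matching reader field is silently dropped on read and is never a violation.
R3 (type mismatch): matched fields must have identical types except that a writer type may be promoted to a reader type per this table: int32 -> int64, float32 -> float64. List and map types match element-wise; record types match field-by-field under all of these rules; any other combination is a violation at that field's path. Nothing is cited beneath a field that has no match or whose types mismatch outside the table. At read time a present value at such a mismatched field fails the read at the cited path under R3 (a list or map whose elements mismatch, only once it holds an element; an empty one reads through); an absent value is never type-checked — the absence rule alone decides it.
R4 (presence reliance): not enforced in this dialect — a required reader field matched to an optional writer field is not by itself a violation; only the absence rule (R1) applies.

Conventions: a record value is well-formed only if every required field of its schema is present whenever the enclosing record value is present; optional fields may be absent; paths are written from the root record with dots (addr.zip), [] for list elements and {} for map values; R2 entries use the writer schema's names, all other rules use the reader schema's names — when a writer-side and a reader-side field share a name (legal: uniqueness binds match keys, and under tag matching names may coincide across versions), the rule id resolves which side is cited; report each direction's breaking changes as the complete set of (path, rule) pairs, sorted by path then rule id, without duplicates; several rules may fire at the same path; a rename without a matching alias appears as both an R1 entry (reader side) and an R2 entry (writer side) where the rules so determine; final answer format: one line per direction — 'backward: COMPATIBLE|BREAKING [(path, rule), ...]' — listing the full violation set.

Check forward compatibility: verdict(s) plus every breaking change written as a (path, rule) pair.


arrows below run writer -> reader for Session
forward on Session — v1 reading data written by v2:
  map<string, string> -> map<string, string>, writer required: tags aligns to tags
  float64 -> float64, writer required: height aligns to height
  float32 -> bool, writer optional: primary aligns to primary
  int64 -> int64, writer required: retries aligns to retries
  int32 -> int32, writer required: zip aligns to zip
  int64 -> string, writer optional: email aligns to email
  int64 -> int64, writer optional: version aligns to version
  rule R1 violated at email
  rule R3 violated at email
  rule R1 violated at primary
  rule R3 violated at primary
  rule R1 violated at version
  => forward: BREAKING (5)
the rest of the Session diff is inert for this question:
  field tags in record Session: tag 7 changed to 34 -> triggers nothing under Session's printed rules — same verdict

forward: BREAKING [(email, R1), (email, R3), (primary, R1), (primary, R3), (version, R1)]


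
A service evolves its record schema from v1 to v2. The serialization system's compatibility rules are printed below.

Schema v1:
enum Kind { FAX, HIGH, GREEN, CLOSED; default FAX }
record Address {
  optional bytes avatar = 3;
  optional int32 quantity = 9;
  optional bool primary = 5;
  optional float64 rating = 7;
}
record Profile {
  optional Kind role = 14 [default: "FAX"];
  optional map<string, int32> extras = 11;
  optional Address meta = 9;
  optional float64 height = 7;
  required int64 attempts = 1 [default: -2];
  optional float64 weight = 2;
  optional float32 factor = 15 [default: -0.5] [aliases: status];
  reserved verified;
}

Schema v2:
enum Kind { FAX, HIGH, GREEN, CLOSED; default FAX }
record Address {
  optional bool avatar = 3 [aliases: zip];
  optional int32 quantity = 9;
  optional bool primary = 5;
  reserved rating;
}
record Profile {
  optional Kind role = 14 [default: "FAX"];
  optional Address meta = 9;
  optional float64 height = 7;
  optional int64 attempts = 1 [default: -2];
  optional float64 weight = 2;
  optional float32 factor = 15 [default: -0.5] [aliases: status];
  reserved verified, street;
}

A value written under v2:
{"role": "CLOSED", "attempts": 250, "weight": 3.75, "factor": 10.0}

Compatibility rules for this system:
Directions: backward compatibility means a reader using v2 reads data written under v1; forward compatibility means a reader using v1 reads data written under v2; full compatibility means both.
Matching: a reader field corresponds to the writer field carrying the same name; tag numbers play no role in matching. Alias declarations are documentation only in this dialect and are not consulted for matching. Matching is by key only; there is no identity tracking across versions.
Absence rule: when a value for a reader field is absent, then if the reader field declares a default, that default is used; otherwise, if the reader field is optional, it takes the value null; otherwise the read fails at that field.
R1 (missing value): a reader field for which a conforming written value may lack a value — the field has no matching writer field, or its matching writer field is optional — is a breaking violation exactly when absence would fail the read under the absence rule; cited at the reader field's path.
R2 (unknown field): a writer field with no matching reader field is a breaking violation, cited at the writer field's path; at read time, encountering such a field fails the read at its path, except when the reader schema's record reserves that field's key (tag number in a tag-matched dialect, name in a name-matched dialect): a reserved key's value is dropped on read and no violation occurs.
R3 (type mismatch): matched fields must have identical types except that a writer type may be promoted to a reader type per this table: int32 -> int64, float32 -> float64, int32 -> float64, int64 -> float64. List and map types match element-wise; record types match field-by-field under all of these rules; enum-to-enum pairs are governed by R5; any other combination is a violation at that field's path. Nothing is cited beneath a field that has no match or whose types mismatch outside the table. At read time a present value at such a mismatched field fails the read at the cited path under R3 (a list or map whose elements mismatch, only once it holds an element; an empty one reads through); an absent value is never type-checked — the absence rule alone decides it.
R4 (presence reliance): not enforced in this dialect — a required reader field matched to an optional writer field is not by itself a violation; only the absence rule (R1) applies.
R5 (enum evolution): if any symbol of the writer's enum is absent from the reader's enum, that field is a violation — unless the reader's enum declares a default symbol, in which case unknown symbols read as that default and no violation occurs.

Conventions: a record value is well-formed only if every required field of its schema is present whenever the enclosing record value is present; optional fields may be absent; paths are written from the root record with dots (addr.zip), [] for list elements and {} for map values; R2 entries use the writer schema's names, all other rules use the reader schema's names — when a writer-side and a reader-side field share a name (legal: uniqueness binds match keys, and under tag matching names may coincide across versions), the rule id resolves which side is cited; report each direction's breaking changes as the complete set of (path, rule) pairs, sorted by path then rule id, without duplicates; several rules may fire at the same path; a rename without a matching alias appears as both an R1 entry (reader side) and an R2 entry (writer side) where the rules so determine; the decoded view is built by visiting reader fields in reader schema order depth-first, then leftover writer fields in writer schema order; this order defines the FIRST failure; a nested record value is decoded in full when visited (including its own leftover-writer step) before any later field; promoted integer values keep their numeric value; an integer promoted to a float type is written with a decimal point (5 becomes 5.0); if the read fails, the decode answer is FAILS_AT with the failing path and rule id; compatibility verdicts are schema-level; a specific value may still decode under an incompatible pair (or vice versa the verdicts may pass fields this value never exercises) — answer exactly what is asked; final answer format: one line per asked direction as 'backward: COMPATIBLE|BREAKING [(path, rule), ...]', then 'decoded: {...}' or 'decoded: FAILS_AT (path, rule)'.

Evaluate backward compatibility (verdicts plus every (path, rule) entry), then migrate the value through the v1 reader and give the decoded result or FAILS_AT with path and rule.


backward: BREAKING [(extras, R2), (meta.avatar, R3)]; decoded: {"role": "CLOSED", "extras": null, "meta": null, "height": null, "attempts": 250, "weight": 3.75, "factor": 10.0}

the writer's type comes first in each Profile pair
backward on Profile — v2 reading data written by v1:
  role: paired with writer role (Kind -> Kind; writer optional)
  meta: paired with writer meta (Address -> Address; writer optional)
  height: paired with writer height (float64 -> float64; writer optional)
  attempts: paired with writer attempts (int64 -> int64; writer required)
  weight: paired with writer weight (float64 -> float64; writer optional)
  factor: paired with writer factor (float32 -> float32; writer optional)
  extras (writer side), unknown to reader
  meta.avatar: paired with writer meta.avatar (bytes -> bool; writer optional)
  meta.quantity: paired with writer meta.quantity (int32 -> int32; writer optional)
  meta.primary: paired with writer meta.primary (bool -> bool; writer optional)
  meta.rating (writer side), unknown to reader
  violation R2 at extras
  violation R3 at meta.avatar
  => backward verdict for Profile: BREAKING, 2 violation(s)
decoding the Profile value with the v1 reader:
  role := "CLOSED"
  extras := null (absent, optional -> null)
  meta := null (absent, optional -> null)
  height := null (absent, optional -> null)
  attempts := 250
  weight := 3.75
  factor := 10.0
  => decoded: {"role": "CLOSED", "extras": null, "meta": null, "height": null, "attempts": 250, "weight": 3.75, "factor": 10.0}
the rest of the Profile diff is inert for this question:
  removed field rating from record Address (its key "rating" joins the reserved list) -> no rule fires on it in Profile's dialect; the asked verdict holds
  field attempts in record Profile: required changed to optional -> no rule fires on it in Profile's dialect; the asked verdict holds


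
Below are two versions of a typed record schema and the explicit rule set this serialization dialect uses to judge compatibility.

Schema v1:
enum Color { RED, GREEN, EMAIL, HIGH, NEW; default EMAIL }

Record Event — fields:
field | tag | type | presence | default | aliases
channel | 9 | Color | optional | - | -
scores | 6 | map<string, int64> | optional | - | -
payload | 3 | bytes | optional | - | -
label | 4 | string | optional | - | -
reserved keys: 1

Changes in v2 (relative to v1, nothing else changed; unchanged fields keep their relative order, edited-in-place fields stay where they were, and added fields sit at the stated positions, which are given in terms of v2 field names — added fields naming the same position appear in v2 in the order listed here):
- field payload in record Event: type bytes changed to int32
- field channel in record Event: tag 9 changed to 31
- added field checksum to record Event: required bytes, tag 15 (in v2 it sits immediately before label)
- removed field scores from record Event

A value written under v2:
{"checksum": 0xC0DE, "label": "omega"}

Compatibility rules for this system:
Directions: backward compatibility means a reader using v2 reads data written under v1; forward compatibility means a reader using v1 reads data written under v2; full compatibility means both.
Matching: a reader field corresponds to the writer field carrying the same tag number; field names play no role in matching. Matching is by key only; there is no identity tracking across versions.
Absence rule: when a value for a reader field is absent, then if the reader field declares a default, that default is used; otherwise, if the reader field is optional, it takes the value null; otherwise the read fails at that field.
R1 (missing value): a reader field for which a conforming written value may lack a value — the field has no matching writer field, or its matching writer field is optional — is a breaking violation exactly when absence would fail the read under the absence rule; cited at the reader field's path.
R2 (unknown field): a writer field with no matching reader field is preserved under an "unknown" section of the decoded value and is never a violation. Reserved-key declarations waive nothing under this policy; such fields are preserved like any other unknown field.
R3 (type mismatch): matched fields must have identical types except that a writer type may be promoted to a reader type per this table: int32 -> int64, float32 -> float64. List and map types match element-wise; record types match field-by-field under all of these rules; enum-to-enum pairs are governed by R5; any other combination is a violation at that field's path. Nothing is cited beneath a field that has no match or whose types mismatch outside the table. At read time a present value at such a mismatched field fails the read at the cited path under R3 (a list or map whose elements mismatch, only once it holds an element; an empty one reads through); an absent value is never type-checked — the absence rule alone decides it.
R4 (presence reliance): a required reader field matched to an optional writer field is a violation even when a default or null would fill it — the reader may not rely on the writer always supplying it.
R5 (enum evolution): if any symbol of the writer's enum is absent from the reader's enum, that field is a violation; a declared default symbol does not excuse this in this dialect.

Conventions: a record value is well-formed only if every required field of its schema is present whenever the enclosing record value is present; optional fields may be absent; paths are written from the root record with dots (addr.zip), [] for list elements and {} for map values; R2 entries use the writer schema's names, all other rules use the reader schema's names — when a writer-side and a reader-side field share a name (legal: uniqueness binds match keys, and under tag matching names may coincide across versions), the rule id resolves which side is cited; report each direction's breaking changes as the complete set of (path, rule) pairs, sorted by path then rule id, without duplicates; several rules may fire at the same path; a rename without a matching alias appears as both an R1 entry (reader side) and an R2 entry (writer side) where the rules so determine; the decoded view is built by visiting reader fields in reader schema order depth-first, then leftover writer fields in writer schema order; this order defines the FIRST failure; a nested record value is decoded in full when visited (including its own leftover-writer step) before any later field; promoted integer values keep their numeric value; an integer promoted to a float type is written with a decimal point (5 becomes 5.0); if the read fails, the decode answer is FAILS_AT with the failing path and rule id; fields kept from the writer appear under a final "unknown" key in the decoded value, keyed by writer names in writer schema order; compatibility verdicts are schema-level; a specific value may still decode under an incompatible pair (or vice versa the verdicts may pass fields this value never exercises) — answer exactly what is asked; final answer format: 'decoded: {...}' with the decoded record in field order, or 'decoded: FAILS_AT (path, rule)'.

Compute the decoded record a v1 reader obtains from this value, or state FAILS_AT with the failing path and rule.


decoded: {"channel": null, "scores": null, "payload": null, "label": "omega", "unknown": {"checksum": 0xC0DE}}

arrows below run writer -> reader for Event
decode (reader v1):
  channel := null (absent, optional -> null)
  scores := null (absent, optional -> null)
  payload := null (absent, optional -> null)
  label := "omega"
  writer checksum: kept under "unknown"
  => decoded: {"channel": null, "scores": null, "payload": null, "label": "omega", "unknown": {"checksum": 0xC0DE}}
diffs on Event not affecting the asked answer:
  field payload in record Event: type bytes changed to int32 -> affects the rule determinations only; this particular Event value decodes identically
  field channel in record Event: tag 9 changed to 31 -> inert under this dialect — no rule fires on Event and the result does not move
  removed field scores from record Event -> inert under this dialect — no rule fires on Event and the result does not move


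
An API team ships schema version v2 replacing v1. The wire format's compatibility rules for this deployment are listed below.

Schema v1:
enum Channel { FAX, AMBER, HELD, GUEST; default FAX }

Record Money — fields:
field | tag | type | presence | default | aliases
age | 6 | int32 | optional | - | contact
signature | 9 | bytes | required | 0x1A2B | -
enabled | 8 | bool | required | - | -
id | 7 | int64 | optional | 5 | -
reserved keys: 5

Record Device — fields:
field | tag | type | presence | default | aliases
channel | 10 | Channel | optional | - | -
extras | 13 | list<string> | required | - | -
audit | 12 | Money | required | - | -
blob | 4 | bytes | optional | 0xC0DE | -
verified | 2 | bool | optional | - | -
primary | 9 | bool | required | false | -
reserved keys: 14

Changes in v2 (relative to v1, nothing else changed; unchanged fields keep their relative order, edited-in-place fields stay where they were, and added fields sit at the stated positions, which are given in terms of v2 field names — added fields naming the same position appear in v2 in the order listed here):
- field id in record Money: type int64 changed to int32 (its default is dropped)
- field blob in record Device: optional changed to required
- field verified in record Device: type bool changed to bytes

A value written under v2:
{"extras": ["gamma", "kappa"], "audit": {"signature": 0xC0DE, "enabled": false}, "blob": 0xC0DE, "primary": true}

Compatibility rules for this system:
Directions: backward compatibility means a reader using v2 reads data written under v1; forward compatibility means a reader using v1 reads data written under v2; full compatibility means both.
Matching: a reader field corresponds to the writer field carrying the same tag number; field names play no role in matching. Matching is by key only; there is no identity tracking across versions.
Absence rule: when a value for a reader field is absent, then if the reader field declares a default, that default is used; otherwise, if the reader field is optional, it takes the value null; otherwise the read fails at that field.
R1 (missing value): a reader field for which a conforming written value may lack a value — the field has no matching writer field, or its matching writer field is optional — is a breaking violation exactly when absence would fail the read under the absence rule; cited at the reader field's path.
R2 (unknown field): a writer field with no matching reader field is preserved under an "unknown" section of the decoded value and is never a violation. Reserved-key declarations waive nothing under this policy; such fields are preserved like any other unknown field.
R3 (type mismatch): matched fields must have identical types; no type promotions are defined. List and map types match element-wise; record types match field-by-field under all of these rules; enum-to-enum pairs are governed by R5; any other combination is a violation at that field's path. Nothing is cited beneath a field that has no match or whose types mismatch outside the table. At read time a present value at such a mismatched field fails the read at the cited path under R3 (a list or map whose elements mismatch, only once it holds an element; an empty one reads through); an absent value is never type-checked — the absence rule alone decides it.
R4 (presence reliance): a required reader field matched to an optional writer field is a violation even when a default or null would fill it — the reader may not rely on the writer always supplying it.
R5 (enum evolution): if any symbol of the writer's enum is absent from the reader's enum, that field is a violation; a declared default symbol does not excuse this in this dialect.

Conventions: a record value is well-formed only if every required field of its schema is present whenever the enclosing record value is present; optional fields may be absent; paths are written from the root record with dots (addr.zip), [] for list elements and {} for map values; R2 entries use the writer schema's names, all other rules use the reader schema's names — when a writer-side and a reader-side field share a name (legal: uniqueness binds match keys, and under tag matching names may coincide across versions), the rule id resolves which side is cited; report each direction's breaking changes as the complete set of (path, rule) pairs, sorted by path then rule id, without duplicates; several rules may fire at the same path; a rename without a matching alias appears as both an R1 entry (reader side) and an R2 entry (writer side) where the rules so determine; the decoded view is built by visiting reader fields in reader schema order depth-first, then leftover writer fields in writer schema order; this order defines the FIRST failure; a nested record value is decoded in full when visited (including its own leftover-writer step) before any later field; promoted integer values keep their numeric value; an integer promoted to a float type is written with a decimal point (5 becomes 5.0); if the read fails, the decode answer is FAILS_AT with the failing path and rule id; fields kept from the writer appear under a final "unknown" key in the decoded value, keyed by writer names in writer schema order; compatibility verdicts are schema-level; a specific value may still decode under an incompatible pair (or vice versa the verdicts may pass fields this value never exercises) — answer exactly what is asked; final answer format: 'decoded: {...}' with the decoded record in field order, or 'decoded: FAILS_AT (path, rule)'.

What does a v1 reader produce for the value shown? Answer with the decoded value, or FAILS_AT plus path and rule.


in Device below, arrows point writer -> reader
decode walk for Device under reader schema v1:
  channel := null (not supplied -> null)
  extras := ["gamma", "kappa"]
  audit.age := null (not supplied -> null)
  audit.signature := 0xC0DE
  audit.enabled := false
  audit.id := 5 (no value, default fills)
  blob := 0xC0DE
  verified := null (not supplied -> null)
  primary := true
  => decoded: {"channel": null, "extras": ["gamma", "kappa"], "audit": {"age": null, "signature": 0xC0DE, "enabled": false, "id": 5}, "blob": 0xC0DE, "verified": null, "primary": true}
diffs on Device not affecting the asked answer:
  field id in record Money: type int64 changed to int32 (its default is dropped) -> changes Device's schema-level verdicts only — the decode of this value is the same
  field blob in record Device: optional changed to required -> changes Device's schema-level verdicts only — the decode of this value is the same
  field verified in record Device: type bool changed to bytes -> changes Device's schema-level verdicts only — the decode of this value is the same

decoded: {"channel": null, "extras": ["gamma", "kappa"], "audit": {"age": null, "signature": 0xC0DE, "enabled": false, "id": 5}, "blob": 0xC0DE, "verified": null, "primary": true}


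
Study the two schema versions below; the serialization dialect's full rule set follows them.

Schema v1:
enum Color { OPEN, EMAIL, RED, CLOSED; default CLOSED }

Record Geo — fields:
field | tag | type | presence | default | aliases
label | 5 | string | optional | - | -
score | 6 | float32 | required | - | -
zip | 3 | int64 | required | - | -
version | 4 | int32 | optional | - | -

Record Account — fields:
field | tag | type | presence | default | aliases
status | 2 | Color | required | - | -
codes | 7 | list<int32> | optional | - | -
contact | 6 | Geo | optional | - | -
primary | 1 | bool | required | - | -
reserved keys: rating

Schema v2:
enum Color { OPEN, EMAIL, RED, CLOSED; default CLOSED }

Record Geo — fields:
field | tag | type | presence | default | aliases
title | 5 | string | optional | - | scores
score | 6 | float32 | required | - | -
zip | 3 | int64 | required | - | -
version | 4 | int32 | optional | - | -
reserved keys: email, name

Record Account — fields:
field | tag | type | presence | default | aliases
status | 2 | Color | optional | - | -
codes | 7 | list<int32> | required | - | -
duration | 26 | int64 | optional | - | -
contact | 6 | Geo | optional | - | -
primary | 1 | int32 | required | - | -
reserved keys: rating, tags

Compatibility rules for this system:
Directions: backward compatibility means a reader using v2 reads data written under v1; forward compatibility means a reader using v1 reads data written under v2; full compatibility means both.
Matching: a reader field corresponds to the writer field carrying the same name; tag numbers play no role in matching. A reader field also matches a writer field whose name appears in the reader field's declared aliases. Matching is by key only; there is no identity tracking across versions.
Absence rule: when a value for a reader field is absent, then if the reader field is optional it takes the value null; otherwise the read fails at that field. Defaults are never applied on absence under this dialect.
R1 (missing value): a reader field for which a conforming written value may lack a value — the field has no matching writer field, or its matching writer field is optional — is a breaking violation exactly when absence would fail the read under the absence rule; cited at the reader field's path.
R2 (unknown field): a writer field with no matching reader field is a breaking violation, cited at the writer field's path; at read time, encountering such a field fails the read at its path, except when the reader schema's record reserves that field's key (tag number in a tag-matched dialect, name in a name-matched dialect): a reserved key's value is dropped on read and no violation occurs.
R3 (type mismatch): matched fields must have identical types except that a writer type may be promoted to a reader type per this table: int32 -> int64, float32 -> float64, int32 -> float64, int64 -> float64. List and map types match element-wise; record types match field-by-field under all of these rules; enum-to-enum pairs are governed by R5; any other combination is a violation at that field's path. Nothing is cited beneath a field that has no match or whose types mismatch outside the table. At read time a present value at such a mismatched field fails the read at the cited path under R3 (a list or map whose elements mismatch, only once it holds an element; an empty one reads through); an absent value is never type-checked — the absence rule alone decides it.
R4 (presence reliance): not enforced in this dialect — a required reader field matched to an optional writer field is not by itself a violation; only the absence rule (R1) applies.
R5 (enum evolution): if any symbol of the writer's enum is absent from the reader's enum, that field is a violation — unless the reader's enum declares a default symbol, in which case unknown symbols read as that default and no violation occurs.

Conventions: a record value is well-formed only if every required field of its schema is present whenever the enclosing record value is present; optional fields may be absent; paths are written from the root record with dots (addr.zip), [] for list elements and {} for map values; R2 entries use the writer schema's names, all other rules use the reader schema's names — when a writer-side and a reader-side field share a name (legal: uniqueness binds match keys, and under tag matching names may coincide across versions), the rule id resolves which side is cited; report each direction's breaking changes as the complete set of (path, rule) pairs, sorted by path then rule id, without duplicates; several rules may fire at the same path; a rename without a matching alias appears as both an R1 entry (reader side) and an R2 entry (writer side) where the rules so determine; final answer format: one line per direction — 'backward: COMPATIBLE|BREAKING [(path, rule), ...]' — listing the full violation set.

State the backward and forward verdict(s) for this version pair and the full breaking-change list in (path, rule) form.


backward: BREAKING [(codes, R1), (contact.label, R2), (primary, R3)]; forward: BREAKING [(contact.title, R2), (duration, R2), (primary, R3), (status, R1)]

in Account below, arrows point writer -> reader
backward on Account — v2 reading data written by v1:
  status: Color -> Color, writer required; from status
  codes: list<int32> -> list<int32>, writer optional; from codes
  duration: no writer-side match
  contact: Geo -> Geo, writer optional; from contact
  primary: bool -> int32, writer required; from primary
  contact.title: no writer-side match
  contact.score: float32 -> float32, writer required; from contact.score
  contact.zip: int64 -> int64, writer required; from contact.zip
  contact.version: int32 -> int32, writer optional; from contact.version
  writer field contact.label has no reader counterpart
  R1 fires at codes
  R2 fires at contact.label
  R3 fires at primary
  => 3 violation(s): backward is BREAKING for Account
forward on Account — v1 reading data written by v2:
  status: Color -> Color, writer optional; from status
  codes: list<int32> -> list<int32>, writer required; from codes
  contact: Geo -> Geo, writer optional; from contact
  primary: int32 -> bool, writer required; from primary
  writer field duration has no reader counterpart
  contact.label: no writer-side match
  contact.score: float32 -> float32, writer required; from contact.score
  contact.zip: int64 -> int64, writer required; from contact.zip
  contact.version: int32 -> int32, writer optional; from contact.version
  writer field contact.title has no reader counterpart
  R2 fires at contact.title
  R2 fires at duration
  R3 fires at primary
  R1 fires at status
  => 4 violation(s): forward is BREAKING for Account
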